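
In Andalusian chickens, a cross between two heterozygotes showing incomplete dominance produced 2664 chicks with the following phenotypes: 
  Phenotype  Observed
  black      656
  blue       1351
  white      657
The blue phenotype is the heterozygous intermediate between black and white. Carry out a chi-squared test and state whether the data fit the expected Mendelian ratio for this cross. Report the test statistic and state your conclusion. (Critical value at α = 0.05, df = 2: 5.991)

With incomplete dominance, a heterozygote × heterozygote cross gives a 1:2:1 phenotypic ratio.
Expected counts for N = 2664 under a 1:2:1 ratio (total parts = 4):
  black: 2664 × 1/4 = 666
  blue: 2664 × 2/4 = 1332
  white: 2664 × 1/4 = 666
χ² = Σ (O − E)² / E
  black: (656 − 666)² / 666 = 0.1502
  blue: (1351 − 1332)² / 1332 = 0.2710
  white: (657 − 666)² / 666 = 0.1216
χ² = 0.1502 + 0.2710 + 0.1216 = 0.5428 ≈ 0.543
Degrees of freedom = 3 − 1 = 2; critical value at α = 0.05 is 5.991.
Since 0.543 < 5.991, we fail to reject the null hypothesis — the data are consistent with the 1:2:1 ratio.

0.543; consistent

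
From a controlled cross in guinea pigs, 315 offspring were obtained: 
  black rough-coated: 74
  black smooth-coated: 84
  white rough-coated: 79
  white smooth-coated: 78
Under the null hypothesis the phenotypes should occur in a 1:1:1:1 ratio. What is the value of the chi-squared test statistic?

0.644

Under the 1:1:1:1 hypothesis (Σ ratio = 4, N = 315):
  black rough-coated: 315 × 1/4 = 78.75
  black smooth-coated: 315 × 1/4 = 78.75
  white rough-coated: 315 × 1/4 = 78.75
  white smooth-coated: 315 × 1/4 = 78.75
χ² = Σ (O − E)² / E
  black rough-coated: (74 − 78.75)² / 78.75 = 0.2865
  black smooth-coated: (84 − 78.75)² / 78.75 = 0.3500
  white rough-coated: (79 − 78.75)² / 78.75 = 0.0008
  white smooth-coated: (78 − 78.75)² / 78.75 = 0.0071
χ² = 0.2865 + 0.3500 + 0.0008 + 0.0071 = 0.6444 ≈ 0.644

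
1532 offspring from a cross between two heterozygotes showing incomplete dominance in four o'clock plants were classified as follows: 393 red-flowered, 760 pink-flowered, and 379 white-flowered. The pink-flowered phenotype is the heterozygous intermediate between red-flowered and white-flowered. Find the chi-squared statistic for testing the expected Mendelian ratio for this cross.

With incomplete dominance, a heterozygote × heterozygote cross gives a 1:2:1 phenotypic ratio.
Under the 1:2:1 hypothesis (Σ ratio = 4, N = 1532):
  red-flowered: 1532 × 1/4 = 383
  pink-flowered: 1532 × 2/4 = 766
  white-flowered: 1532 × 1/4 = 383
χ² = Σ (O − E)² / E
  red-flowered: (393 − 383)² / 383 = 0.2611
  pink-flowered: (760 − 766)² / 766 = 0.0470
  white-flowered: (379 − 383)² / 383 = 0.0418
χ² = 0.2611 + 0.0470 + 0.0418 = 0.3499 ≈ 0.350

0.350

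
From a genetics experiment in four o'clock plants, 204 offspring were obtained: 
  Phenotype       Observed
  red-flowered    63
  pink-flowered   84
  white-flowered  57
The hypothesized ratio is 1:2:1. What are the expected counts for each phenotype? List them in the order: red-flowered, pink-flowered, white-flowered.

51, 102, 51

The 1:2:1 ratio has 4 parts, so with N = 204 the expected counts are:
  red-flowered: 204 × 1/4 = 51
  pink-flowered: 204 × 2/4 = 102
  white-flowered: 204 × 1/4 = 51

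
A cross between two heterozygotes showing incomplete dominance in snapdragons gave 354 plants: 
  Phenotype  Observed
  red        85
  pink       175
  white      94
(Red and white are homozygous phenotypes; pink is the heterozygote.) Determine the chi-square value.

0.503

With incomplete dominance, a heterozygote × heterozygote cross gives a 1:2:1 phenotypic ratio.
Expected counts for N = 354 under a 1:2:1 ratio (total parts = 4):
  red: 354 × 1/4 = 88.5
  pink: 354 × 2/4 = 177
  white: 354 × 1/4 = 88.5
χ² = Σ (O − E)² / E
  red: (85 − 88.5)² / 88.5 = 0.1384
  pink: (175 − 177)² / 177 = 0.0226
  white: (94 − 88.5)² / 88.5 = 0.3418
χ² = 0.1384 + 0.0226 + 0.3418 = 0.5028 ≈ 0.503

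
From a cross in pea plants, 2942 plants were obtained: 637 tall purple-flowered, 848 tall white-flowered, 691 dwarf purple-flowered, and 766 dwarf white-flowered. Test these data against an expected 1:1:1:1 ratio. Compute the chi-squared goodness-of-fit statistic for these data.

The 1:1:1:1 ratio has 4 parts, so with N = 2942 the expected counts are:
  tall purple-flowered: 2942 × 1/4 = 735.5
  tall white-flowered: 2942 × 1/4 = 735.5
  dwarf purple-flowered: 2942 × 1/4 = 735.5
  dwarf white-flowered: 2942 × 1/4 = 735.5
χ² = Σ (O − E)² / E
  tall purple-flowered: (637 − 735.5)² / 735.5 = 13.1914
  tall white-flowered: (848 − 735.5)² / 735.5 = 17.2077
  dwarf purple-flowered: (691 − 735.5)² / 735.5 = 2.6924
  dwarf white-flowered: (766 − 735.5)² / 735.5 = 1.2648
χ² = 13.1914 + 17.2077 + 2.6924 + 1.2648 = 34.3563 ≈ 34.356

34.356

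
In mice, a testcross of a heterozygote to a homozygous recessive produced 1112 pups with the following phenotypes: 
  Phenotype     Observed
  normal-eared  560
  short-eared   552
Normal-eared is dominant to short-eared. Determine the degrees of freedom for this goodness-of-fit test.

1

A testcross of a heterozygote (Aa × aa) gives a 1:1 phenotypic ratio.
A goodness-of-fit test with 2 phenotype classes has df = 2 − 1 = 1.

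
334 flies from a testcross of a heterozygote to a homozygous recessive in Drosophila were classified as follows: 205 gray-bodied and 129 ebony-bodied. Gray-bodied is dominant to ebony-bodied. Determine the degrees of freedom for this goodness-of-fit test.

1

A testcross of a heterozygote (Aa × aa) gives a 1:1 phenotypic ratio.
A goodness-of-fit test with 2 phenotype classes has df = 2 − 1 = 1.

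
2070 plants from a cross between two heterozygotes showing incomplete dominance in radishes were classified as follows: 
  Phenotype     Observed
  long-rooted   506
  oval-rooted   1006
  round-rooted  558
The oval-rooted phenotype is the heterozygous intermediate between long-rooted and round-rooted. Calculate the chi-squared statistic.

4.238

With incomplete dominance, a heterozygote × heterozygote cross gives a 1:2:1 phenotypic ratio.
Under the 1:2:1 hypothesis (Σ ratio = 4, N = 2070):
  long-rooted: 2070 × 1/4 = 517.5
  oval-rooted: 2070 × 2/4 = 1035
  round-rooted: 2070 × 1/4 = 517.5
χ² = Σ (O − E)² / E
  long-rooted: (506 − 517.5)² / 517.5 = 0.2556
  oval-rooted: (1006 − 1035)² / 1035 = 0.8126
  round-rooted: (558 − 517.5)² / 517.5 = 3.1696
χ² = 0.2556 + 0.8126 + 3.1696 = 4.2378 ≈ 4.238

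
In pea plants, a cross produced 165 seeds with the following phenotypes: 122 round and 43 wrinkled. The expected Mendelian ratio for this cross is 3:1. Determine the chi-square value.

The 3:1 ratio has 4 parts, so with N = 165 the expected counts are:
  round: 165 × 3/4 = 123.75
  wrinkled: 165 × 1/4 = 41.25
χ² = Σ (O − E)² / E
  round: (122 − 123.75)² / 123.75 = 0.0247
  wrinkled: (43 − 41.25)² / 41.25 = 0.0742
χ² = 0.0247 + 0.0742 = 0.0989 ≈ 0.099

0.099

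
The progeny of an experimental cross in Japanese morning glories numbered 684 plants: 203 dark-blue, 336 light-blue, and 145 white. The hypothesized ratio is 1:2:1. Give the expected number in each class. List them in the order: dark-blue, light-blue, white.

171, 342, 171

Under the 1:2:1 hypothesis (Σ ratio = 4, N = 684):
  dark-blue: 684 × 1/4 = 171
  light-blue: 684 × 2/4 = 342
  white: 684 × 1/4 = 171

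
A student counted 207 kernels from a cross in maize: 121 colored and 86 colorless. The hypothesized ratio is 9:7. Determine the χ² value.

0.409

Under the 9:7 hypothesis (Σ ratio = 16, N = 207):
  colored: 207 × 9/16 = 116.4375
  colorless: 207 × 7/16 = 90.5625
χ² = Σ (O − E)² / E
  colored: (121 − 116.4375)² / 116.4375 = 0.1788
  colorless: (86 − 90.5625)² / 90.5625 = 0.2299
χ² = 0.1788 + 0.2299 = 0.4087 ≈ 0.409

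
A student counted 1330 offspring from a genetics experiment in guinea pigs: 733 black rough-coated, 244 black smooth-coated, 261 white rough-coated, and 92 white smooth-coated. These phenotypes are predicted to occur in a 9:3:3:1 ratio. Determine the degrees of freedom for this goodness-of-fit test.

A goodness-of-fit test with 4 phenotype classes has df = 4 − 1 = 3.

3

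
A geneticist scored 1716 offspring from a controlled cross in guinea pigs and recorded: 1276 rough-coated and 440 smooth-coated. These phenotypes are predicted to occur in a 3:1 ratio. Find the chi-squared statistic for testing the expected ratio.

0.376

The 3:1 ratio has 4 parts, so with N = 1716 the expected counts are:
  rough-coated: 1716 × 3/4 = 1287
  smooth-coated: 1716 × 1/4 = 429
χ² = Σ (O − E)² / E
  rough-coated: (1276 − 1287)² / 1287 = 0.0940
  smooth-coated: (440 − 429)² / 429 = 0.2821
χ² = 0.0940 + 0.2821 = 0.3761 ≈ 0.376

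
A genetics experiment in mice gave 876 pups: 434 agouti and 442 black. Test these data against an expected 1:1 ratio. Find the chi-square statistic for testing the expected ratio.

0.073

Under the 1:1 hypothesis (Σ ratio = 2, N = 876):
  agouti: 876 × 1/2 = 438
  black: 876 × 1/2 = 438
χ² = Σ (O − E)² / E
  agouti: (434 − 438)² / 438 = 0.0365
  black: (442 − 438)² / 438 = 0.0365
χ² = 0.0365 + 0.0365 = 0.073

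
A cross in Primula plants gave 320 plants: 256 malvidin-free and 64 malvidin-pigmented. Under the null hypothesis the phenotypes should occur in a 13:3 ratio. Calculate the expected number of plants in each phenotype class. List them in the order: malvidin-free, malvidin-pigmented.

260, 60

The 13:3 ratio has 16 parts, so with N = 320 the expected counts are:
  malvidin-free: 320 × 13/16 = 260
  malvidin-pigmented: 320 × 3/16 = 60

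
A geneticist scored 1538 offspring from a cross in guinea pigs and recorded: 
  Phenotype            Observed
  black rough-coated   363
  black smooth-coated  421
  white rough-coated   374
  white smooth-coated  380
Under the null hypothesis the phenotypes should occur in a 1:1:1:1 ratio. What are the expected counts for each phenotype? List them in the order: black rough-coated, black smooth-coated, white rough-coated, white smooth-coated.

384.5, 384.5, 384.5, 384.5

Under the 1:1:1:1 hypothesis (Σ ratio = 4, N = 1538):
  black rough-coated: 1538 × 1/4 = 384.5
  black smooth-coated: 1538 × 1/4 = 384.5
  white rough-coated: 1538 × 1/4 = 384.5
  white smooth-coated: 1538 × 1/4 = 384.5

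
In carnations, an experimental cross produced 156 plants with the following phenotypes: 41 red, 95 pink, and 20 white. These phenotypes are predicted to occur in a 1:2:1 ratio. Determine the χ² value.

13.064

Total ratio parts = 4. Expected numbers out of 156:
  red: 156 × 1/4 = 39
  pink: 156 × 2/4 = 78
  white: 156 × 1/4 = 39
χ² = Σ (O − E)² / E
  red: (41 − 39)² / 39 = 0.1026
  pink: (95 − 78)² / 78 = 3.7051
  white: (20 − 39)² / 39 = 9.2564
χ² = 0.1026 + 3.7051 + 9.2564 = 13.0641 ≈ 13.064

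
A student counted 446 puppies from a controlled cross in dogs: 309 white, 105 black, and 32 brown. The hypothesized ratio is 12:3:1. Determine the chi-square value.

Total ratio parts = 16. Expected numbers out of 446:
  white: 446 × 12/16 = 334.5
  black: 446 × 3/16 = 83.625
  brown: 446 × 1/16 = 27.875
χ² = Σ (O − E)² / E
  white: (309 − 334.5)² / 334.5 = 1.9439
  black: (105 − 83.625)² / 83.625 = 5.4636
  brown: (32 − 27.875)² / 27.875 = 0.6104
χ² = 1.9439 + 5.4636 + 0.6104 = 8.0179 ≈ 8.018

8.018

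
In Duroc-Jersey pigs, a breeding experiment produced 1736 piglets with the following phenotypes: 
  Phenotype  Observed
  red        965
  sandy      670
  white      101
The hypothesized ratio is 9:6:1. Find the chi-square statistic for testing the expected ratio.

Expected counts for N = 1736 under a 9:6:1 ratio (total parts = 16):
  red: 1736 × 9/16 = 976.5
  sandy: 1736 × 6/16 = 651
  white: 1736 × 1/16 = 108.5
χ² = Σ (O − E)² / E
  red: (965 − 976.5)² / 976.5 = 0.1354
  sandy: (670 − 651)² / 651 = 0.5545
  white: (101 − 108.5)² / 108.5 = 0.5184
χ² = 0.1354 + 0.5545 + 0.5184 = 1.2083 ≈ 1.208

1.208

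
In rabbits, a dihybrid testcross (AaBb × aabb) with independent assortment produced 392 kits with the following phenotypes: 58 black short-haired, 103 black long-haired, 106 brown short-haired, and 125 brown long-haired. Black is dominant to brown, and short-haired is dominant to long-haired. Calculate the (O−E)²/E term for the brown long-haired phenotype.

7.439

A dihybrid testcross with independent assortment gives a 1:1:1:1 ratio.
Under the 1:1:1:1 hypothesis (Σ ratio = 4, N = 392):
  black short-haired: 392 × 1/4 = 98
  black long-haired: 392 × 1/4 = 98
  brown short-haired: 392 × 1/4 = 98
  brown long-haired: 392 × 1/4 = 98
Contribution of brown long-haired: (125 − 98)² / 98 = 7.4388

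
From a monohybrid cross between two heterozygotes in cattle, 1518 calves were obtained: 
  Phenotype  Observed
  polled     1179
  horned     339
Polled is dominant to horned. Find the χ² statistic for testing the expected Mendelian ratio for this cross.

5.763

For a monohybrid cross between heterozygotes with complete dominance, the expected phenotypic ratio is 3:1.
Under the 3:1 hypothesis (Σ ratio = 4, N = 1518):
  polled: 1518 × 3/4 = 1138.5
  horned: 1518 × 1/4 = 379.5
χ² = Σ (O − E)² / E
  polled: (1179 − 1138.5)² / 1138.5 = 1.4407
  horned: (339 − 379.5)² / 379.5 = 4.3221
χ² = 1.4407 + 4.3221 = 5.7628 ≈ 5.763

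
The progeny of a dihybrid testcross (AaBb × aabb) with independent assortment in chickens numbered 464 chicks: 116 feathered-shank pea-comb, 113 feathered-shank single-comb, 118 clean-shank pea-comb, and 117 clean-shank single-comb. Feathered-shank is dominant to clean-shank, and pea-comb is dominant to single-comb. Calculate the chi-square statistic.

A dihybrid testcross with independent assortment gives a 1:1:1:1 ratio.
Under the 1:1:1:1 hypothesis (Σ ratio = 4, N = 464):
  feathered-shank pea-comb: 464 × 1/4 = 116
  feathered-shank single-comb: 464 × 1/4 = 116
  clean-shank pea-comb: 464 × 1/4 = 116
  clean-shank single-comb: 464 × 1/4 = 116
χ² = Σ (O − E)² / E
  feathered-shank pea-comb: (116 − 116)² / 116 = 0.0000
  feathered-shank single-comb: (113 − 116)² / 116 = 0.0776
  clean-shank pea-comb: (118 − 116)² / 116 = 0.0345
  clean-shank single-comb: (117 − 116)² / 116 = 0.0086
χ² = 0.0000 + 0.0776 + 0.0345 + 0.0086 = 0.1207 ≈ 0.121

0.121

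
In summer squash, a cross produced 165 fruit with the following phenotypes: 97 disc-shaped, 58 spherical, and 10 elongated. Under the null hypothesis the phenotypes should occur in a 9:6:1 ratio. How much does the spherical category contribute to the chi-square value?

Total ratio parts = 16. Expected numbers out of 165:
  disc-shaped: 165 × 9/16 = 92.8125
  spherical: 165 × 6/16 = 61.875
  elongated: 165 × 1/16 = 10.3125
Contribution of spherical: (58 − 61.875)² / 61.875 = 0.2427

0.243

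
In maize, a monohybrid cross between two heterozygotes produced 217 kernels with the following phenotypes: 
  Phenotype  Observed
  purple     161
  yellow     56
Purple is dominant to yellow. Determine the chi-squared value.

For a monohybrid cross between heterozygotes with complete dominance, the expected phenotypic ratio is 3:1.
The 3:1 ratio has 4 parts, so with N = 217 the expected counts are:
  purple: 217 × 3/4 = 162.75
  yellow: 217 × 1/4 = 54.25
χ² = Σ (O − E)² / E
  purple: (161 − 162.75)² / 162.75 = 0.0188
  yellow: (56 − 54.25)² / 54.25 = 0.0565
χ² = 0.0188 + 0.0565 = 0.0753 ≈ 0.075

0.075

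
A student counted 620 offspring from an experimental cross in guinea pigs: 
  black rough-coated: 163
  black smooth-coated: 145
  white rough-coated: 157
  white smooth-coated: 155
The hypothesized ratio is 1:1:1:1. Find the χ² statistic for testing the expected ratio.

1.084

Expected counts for N = 620 under a 1:1:1:1 ratio (total parts = 4):
  black rough-coated: 620 × 1/4 = 155
  black smooth-coated: 620 × 1/4 = 155
  white rough-coated: 620 × 1/4 = 155
  white smooth-coated: 620 × 1/4 = 155
χ² = Σ (O − E)² / E
  black rough-coated: (163 − 155)² / 155 = 0.4129
  black smooth-coated: (145 − 155)² / 155 = 0.6452
  white rough-coated: (157 − 155)² / 155 = 0.0258
  white smooth-coated: (155 − 155)² / 155 = 0.0000
χ² = 0.4129 + 0.6452 + 0.0258 + 0.0000 = 1.0839 ≈ 1.084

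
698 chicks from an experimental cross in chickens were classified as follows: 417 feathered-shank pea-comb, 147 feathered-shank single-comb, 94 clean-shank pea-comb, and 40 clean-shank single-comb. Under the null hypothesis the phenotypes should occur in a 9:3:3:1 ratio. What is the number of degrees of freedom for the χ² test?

A goodness-of-fit test with 4 phenotype classes has df = 4 − 1 = 3.

3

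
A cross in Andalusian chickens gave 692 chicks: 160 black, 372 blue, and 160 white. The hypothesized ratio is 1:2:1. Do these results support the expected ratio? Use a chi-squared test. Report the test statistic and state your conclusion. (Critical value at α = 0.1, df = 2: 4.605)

Total ratio parts = 4. Expected numbers out of 692:
  black: 692 × 1/4 = 173
  blue: 692 × 2/4 = 346
  white: 692 × 1/4 = 173
χ² = Σ (O − E)² / E
  black: (160 − 173)² / 173 = 0.9769
  blue: (372 − 346)² / 346 = 1.9538
  white: (160 − 173)² / 173 = 0.9769
χ² = 0.9769 + 1.9538 + 0.9769 = 3.9076 ≈ 3.908
Degrees of freedom = 3 − 1 = 2; critical value at α = 0.1 is 4.605.
Since 3.908 < 4.605, we fail to reject the null hypothesis — the data are consistent with the 1:2:1 ratio.

3.908; consistent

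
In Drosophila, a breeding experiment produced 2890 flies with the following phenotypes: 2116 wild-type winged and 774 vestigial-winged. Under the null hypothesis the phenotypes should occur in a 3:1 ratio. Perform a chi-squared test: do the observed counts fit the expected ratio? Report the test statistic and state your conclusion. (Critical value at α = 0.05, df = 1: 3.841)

4.895; not consistent

Under the 3:1 hypothesis (Σ ratio = 4, N = 2890):
  wild-type winged: 2890 × 3/4 = 2167.5
  vestigial-winged: 2890 × 1/4 = 722.5
χ² = Σ (O − E)² / E
  wild-type winged: (2116 − 2167.5)² / 2167.5 = 1.2236
  vestigial-winged: (774 − 722.5)² / 722.5 = 3.6709
χ² = 1.2236 + 3.6709 = 4.8945 ≈ 4.895
Degrees of freedom = 2 − 1 = 1; critical value at α = 0.05 is 3.841.
Since 4.895 > 3.841, we reject the null hypothesis — the data do not fit the 3:1 ratio.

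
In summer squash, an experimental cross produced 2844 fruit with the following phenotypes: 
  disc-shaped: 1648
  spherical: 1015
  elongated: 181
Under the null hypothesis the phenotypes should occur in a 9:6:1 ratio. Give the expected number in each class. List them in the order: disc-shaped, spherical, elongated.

1599.75, 1066.5, 177.75

The 9:6:1 ratio has 16 parts, so with N = 2844 the expected counts are:
  disc-shaped: 2844 × 9/16 = 1599.75
  spherical: 2844 × 6/16 = 1066.5
  elongated: 2844 × 1/16 = 177.75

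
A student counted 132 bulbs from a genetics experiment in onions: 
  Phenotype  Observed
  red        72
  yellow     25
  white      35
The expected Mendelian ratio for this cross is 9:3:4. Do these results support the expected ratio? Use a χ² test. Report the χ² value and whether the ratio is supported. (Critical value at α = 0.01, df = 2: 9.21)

Expected counts for N = 132 under a 9:3:4 ratio (total parts = 16):
  red: 132 × 9/16 = 74.25
  yellow: 132 × 3/16 = 24.75
  white: 132 × 4/16 = 33
χ² = Σ (O − E)² / E
  red: (72 − 74.25)² / 74.25 = 0.0682
  yellow: (25 − 24.75)² / 24.75 = 0.0025
  white: (35 − 33)² / 33 = 0.1212
χ² = 0.0682 + 0.0025 + 0.1212 = 0.1919 ≈ 0.192
Degrees of freedom = 3 − 1 = 2; critical value at α = 0.01 is 9.21.
Since 0.192 < 9.21, we fail to reject the null hypothesis — the data are consistent with the 9:3:4 ratio.

0.192; consistent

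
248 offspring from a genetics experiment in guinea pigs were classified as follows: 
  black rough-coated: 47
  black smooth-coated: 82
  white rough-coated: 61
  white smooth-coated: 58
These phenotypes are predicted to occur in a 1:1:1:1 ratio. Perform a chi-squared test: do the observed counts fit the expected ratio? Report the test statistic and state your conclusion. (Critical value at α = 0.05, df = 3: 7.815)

10.355; not consistent

Expected counts for N = 248 under a 1:1:1:1 ratio (total parts = 4):
  black rough-coated: 248 × 1/4 = 62
  black smooth-coated: 248 × 1/4 = 62
  white rough-coated: 248 × 1/4 = 62
  white smooth-coated: 248 × 1/4 = 62
χ² = Σ (O − E)² / E
  black rough-coated: (47 − 62)² / 62 = 3.6290
  black smooth-coated: (82 − 62)² / 62 = 6.4516
  white rough-coated: (61 − 62)² / 62 = 0.0161
  white smooth-coated: (58 − 62)² / 62 = 0.2581
χ² = 3.6290 + 6.4516 + 0.0161 + 0.2581 = 10.3548 ≈ 10.355
Degrees of freedom = 4 − 1 = 3; critical value at α = 0.05 is 7.815.
Since 10.355 > 7.815, we reject the null hypothesis — the data do not fit the 1:1:1:1 ratio.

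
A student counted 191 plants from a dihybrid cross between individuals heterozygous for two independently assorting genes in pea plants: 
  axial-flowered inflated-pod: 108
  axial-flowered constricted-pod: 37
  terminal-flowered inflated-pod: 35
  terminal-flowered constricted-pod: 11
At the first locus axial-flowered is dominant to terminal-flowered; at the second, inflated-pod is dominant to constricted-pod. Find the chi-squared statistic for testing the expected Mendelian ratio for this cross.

A dihybrid F₂ with independent assortment and complete dominance at both loci gives a 9:3:3:1 phenotypic ratio.
Total ratio parts = 16. Expected numbers out of 191:
  axial-flowered inflated-pod: 191 × 9/16 = 107.4375
  axial-flowered constricted-pod: 191 × 3/16 = 35.8125
  terminal-flowered inflated-pod: 191 × 3/16 = 35.8125
  terminal-flowered constricted-pod: 191 × 1/16 = 11.9375
χ² = Σ (O − E)² / E
  axial-flowered inflated-pod: (108 − 107.4375)² / 107.4375 = 0.0029
  axial-flowered constricted-pod: (37 − 35.8125)² / 35.8125 = 0.0394
  terminal-flowered inflated-pod: (35 − 35.8125)² / 35.8125 = 0.0184
  terminal-flowered constricted-pod: (11 − 11.9375)² / 11.9375 = 0.0736
χ² = 0.0029 + 0.0394 + 0.0184 + 0.0736 = 0.1343 ≈ 0.134

0.134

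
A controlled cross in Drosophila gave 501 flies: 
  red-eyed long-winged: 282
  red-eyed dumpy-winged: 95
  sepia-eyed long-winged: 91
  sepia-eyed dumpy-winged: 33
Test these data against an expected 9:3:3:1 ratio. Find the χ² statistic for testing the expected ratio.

0.195

Under the 9:3:3:1 hypothesis (Σ ratio = 16, N = 501):
  red-eyed long-winged: 501 × 9/16 = 281.8125
  red-eyed dumpy-winged: 501 × 3/16 = 93.9375
  sepia-eyed long-winged: 501 × 3/16 = 93.9375
  sepia-eyed dumpy-winged: 501 × 1/16 = 31.3125
χ² = Σ (O − E)² / E
  red-eyed long-winged: (282 − 281.8125)² / 281.8125 = 0.0001
  red-eyed dumpy-winged: (95 − 93.9375)² / 93.9375 = 0.0120
  sepia-eyed long-winged: (91 − 93.9375)² / 93.9375 = 0.0919
  sepia-eyed dumpy-winged: (33 − 31.3125)² / 31.3125 = 0.0909
χ² = 0.0001 + 0.0120 + 0.0919 + 0.0909 = 0.1949 ≈ 0.195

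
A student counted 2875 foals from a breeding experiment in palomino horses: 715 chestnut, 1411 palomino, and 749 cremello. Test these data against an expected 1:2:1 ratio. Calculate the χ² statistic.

1.781

The 1:2:1 ratio has 4 parts, so with N = 2875 the expected counts are:
  chestnut: 2875 × 1/4 = 718.75
  palomino: 2875 × 2/4 = 1437.5
  cremello: 2875 × 1/4 = 718.75
χ² = Σ (O − E)² / E
  chestnut: (715 − 718.75)² / 718.75 = 0.0196
  palomino: (1411 − 1437.5)² / 1437.5 = 0.4885
  cremello: (749 − 718.75)² / 718.75 = 1.2731
χ² = 0.0196 + 0.4885 + 1.2731 = 1.7812 ≈ 1.781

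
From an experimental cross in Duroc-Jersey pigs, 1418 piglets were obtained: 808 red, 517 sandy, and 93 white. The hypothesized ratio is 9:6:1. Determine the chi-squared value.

The 9:6:1 ratio has 16 parts, so with N = 1418 the expected counts are:
  red: 1418 × 9/16 = 797.625
  sandy: 1418 × 6/16 = 531.75
  white: 1418 × 1/16 = 88.625
χ² = Σ (O − E)² / E
  red: (808 − 797.625)² / 797.625 = 0.1350
  sandy: (517 − 531.75)² / 531.75 = 0.4091
  white: (93 − 88.625)² / 88.625 = 0.2160
χ² = 0.1350 + 0.4091 + 0.2160 = 0.7601 ≈ 0.760

0.760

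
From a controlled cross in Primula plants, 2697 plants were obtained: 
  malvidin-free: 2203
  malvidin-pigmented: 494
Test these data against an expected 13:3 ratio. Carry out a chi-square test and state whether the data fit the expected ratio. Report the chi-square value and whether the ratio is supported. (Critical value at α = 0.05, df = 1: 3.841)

Total ratio parts = 16. Expected numbers out of 2697:
  malvidin-free: 2697 × 13/16 = 2191.3125
  malvidin-pigmented: 2697 × 3/16 = 505.6875
χ² = Σ (O − E)² / E
  malvidin-free: (2203 − 2191.3125)² / 2191.3125 = 0.0623
  malvidin-pigmented: (494 − 505.6875)² / 505.6875 = 0.2701
χ² = 0.0623 + 0.2701 = 0.3324 ≈ 0.332
Degrees of freedom = 2 − 1 = 1; critical value at α = 0.05 is 3.841.
Since 0.332 < 3.841, we fail to reject the null hypothesis — the data are consistent with the 13:3 ratio.

0.332; consistent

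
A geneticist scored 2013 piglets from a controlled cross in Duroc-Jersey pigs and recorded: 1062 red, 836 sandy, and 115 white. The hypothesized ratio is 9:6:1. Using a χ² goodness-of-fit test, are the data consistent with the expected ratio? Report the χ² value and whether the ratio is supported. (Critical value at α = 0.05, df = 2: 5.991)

14.014; not consistent

Expected counts for N = 2013 under a 9:6:1 ratio (total parts = 16):
  red: 2013 × 9/16 = 1132.3125
  sandy: 2013 × 6/16 = 754.875
  white: 2013 × 1/16 = 125.8125
χ² = Σ (O − E)² / E
  red: (1062 − 1132.3125)² / 1132.3125 = 4.3662
  sandy: (836 − 754.875)² / 754.875 = 8.7184
  white: (115 − 125.8125)² / 125.8125 = 0.9292
χ² = 4.3662 + 8.7184 + 0.9292 = 14.0138 ≈ 14.014
Degrees of freedom = 3 − 1 = 2; critical value at α = 0.05 is 5.991.
Since 14.014 > 5.991, we reject the null hypothesis — the data do not fit the 9:6:1 ratio.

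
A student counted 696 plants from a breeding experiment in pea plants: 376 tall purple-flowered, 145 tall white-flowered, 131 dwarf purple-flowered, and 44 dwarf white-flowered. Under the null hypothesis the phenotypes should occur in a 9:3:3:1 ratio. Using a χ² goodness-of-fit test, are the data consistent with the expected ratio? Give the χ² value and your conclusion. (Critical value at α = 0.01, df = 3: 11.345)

2.232; consistent

Under the 9:3:3:1 hypothesis (Σ ratio = 16, N = 696):
  tall purple-flowered: 696 × 9/16 = 391.5
  tall white-flowered: 696 × 3/16 = 130.5
  dwarf purple-flowered: 696 × 3/16 = 130.5
  dwarf white-flowered: 696 × 1/16 = 43.5
χ² = Σ (O − E)² / E
  tall purple-flowered: (376 − 391.5)² / 391.5 = 0.6137
  tall white-flowered: (145 − 130.5)² / 130.5 = 1.6111
  dwarf purple-flowered: (131 − 130.5)² / 130.5 = 0.0019
  dwarf white-flowered: (44 − 43.5)² / 43.5 = 0.0057
χ² = 0.6137 + 1.6111 + 0.0019 + 0.0057 = 2.2324 ≈ 2.232
Degrees of freedom = 4 − 1 = 3; critical value at α = 0.01 is 11.345.
Since 2.232 < 11.345, we fail to reject the null hypothesis — the data are consistent with the 9:3:3:1 ratio.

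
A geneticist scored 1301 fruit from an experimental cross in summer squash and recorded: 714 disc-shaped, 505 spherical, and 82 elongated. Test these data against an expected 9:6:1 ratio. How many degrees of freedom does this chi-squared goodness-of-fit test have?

2

A goodness-of-fit test with 3 phenotype classes has df = 3 − 1 = 2.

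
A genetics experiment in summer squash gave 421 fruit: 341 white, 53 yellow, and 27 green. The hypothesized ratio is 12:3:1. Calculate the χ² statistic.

Total ratio parts = 16. Expected numbers out of 421:
  white: 421 × 12/16 = 315.75
  yellow: 421 × 3/16 = 78.9375
  green: 421 × 1/16 = 26.3125
χ² = Σ (O − E)² / E
  white: (341 − 315.75)² / 315.75 = 2.0192
  yellow: (53 − 78.9375)² / 78.9375 = 8.5226
  green: (27 − 26.3125)² / 26.3125 = 0.0180
χ² = 2.0192 + 8.5226 + 0.0180 = 10.5598 ≈ 10.560

10.560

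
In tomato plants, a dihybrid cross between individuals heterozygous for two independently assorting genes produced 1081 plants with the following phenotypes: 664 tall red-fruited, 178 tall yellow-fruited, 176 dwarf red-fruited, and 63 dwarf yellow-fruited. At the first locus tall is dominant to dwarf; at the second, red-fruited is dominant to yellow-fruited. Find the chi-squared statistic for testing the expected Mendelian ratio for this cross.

A dihybrid F₂ with independent assortment and complete dominance at both loci gives a 9:3:3:1 phenotypic ratio.
Total ratio parts = 16. Expected numbers out of 1081:
  tall red-fruited: 1081 × 9/16 = 608.0625
  tall yellow-fruited: 1081 × 3/16 = 202.6875
  dwarf red-fruited: 1081 × 3/16 = 202.6875
  dwarf yellow-fruited: 1081 × 1/16 = 67.5625
χ² = Σ (O − E)² / E
  tall red-fruited: (664 − 608.0625)² / 608.0625 = 5.1459
  tall yellow-fruited: (178 − 202.6875)² / 202.6875 = 3.0070
  dwarf red-fruited: (176 − 202.6875)² / 202.6875 = 3.5139
  dwarf yellow-fruited: (63 − 67.5625)² / 67.5625 = 0.3081
χ² = 5.1459 + 3.0070 + 3.5139 + 0.3081 = 11.9749 ≈ 11.975

11.975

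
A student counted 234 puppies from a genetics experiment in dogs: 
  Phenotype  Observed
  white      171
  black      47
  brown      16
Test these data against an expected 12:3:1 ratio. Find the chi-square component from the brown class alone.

0.129

Under the 12:3:1 hypothesis (Σ ratio = 16, N = 234):
  white: 234 × 12/16 = 175.5
  black: 234 × 3/16 = 43.875
  brown: 234 × 1/16 = 14.625
Contribution of brown: (16 − 14.625)² / 14.625 = 0.1293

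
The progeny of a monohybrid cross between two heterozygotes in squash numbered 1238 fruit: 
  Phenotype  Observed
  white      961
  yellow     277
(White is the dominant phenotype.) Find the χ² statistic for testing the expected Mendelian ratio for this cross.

For a monohybrid cross between heterozygotes with complete dominance, the expected phenotypic ratio is 3:1.
The 3:1 ratio has 4 parts, so with N = 1238 the expected counts are:
  white: 1238 × 3/4 = 928.5
  yellow: 1238 × 1/4 = 309.5
χ² = Σ (O − E)² / E
  white: (961 − 928.5)² / 928.5 = 1.1376
  yellow: (277 − 309.5)² / 309.5 = 3.4128
χ² = 1.1376 + 3.4128 = 4.5504 ≈ 4.550

4.550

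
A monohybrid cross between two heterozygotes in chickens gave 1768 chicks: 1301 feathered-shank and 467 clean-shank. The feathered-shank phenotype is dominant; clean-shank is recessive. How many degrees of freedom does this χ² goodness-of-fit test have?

1

For a monohybrid cross between heterozygotes with complete dominance, the expected phenotypic ratio is 3:1.
A goodness-of-fit test with 2 phenotype classes has df = 2 − 1 = 1.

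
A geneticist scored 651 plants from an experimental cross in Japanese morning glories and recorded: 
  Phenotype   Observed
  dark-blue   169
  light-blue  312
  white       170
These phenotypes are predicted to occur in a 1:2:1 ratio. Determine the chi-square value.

Expected counts for N = 651 under a 1:2:1 ratio (total parts = 4):
  dark-blue: 651 × 1/4 = 162.75
  light-blue: 651 × 2/4 = 325.5
  white: 651 × 1/4 = 162.75
χ² = Σ (O − E)² / E
  dark-blue: (169 − 162.75)² / 162.75 = 0.2400
  light-blue: (312 − 325.5)² / 325.5 = 0.5599
  white: (170 − 162.75)² / 162.75 = 0.3230
χ² = 0.2400 + 0.5599 + 0.3230 = 1.1229 ≈ 1.123

1.123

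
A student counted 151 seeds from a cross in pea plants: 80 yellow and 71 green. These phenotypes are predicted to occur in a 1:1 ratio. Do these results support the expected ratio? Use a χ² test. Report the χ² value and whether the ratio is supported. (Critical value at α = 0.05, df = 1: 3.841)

0.536; consistent

The 1:1 ratio has 2 parts, so with N = 151 the expected counts are:
  yellow: 151 × 1/2 = 75.5
  green: 151 × 1/2 = 75.5
χ² = Σ (O − E)² / E
  yellow: (80 − 75.5)² / 75.5 = 0.2682
  green: (71 − 75.5)² / 75.5 = 0.2682
χ² = 0.2682 + 0.2682 = 0.5364 ≈ 0.536
Degrees of freedom = 2 − 1 = 1; critical value at α = 0.05 is 3.841.
Since 0.536 < 3.841, we fail to reject the null hypothesis — the data are consistent with the 1:1 ratio.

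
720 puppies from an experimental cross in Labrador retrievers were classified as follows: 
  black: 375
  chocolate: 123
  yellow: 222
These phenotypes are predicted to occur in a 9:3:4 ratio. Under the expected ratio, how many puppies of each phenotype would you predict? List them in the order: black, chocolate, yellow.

Under the 9:3:4 hypothesis (Σ ratio = 16, N = 720):
  black: 720 × 9/16 = 405
  chocolate: 720 × 3/16 = 135
  yellow: 720 × 4/16 = 180

405, 135, 180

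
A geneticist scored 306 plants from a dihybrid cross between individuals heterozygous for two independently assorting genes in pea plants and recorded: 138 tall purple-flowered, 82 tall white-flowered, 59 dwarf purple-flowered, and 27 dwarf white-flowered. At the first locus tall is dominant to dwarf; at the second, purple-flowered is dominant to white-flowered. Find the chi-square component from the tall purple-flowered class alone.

A dihybrid F₂ with independent assortment and complete dominance at both loci gives a 9:3:3:1 phenotypic ratio.
Under the 9:3:3:1 hypothesis (Σ ratio = 16, N = 306):
  tall purple-flowered: 306 × 9/16 = 172.125
  tall white-flowered: 306 × 3/16 = 57.375
  dwarf purple-flowered: 306 × 3/16 = 57.375
  dwarf white-flowered: 306 × 1/16 = 19.125
Contribution of tall purple-flowered: (138 − 172.125)² / 172.125 = 6.7655

6.766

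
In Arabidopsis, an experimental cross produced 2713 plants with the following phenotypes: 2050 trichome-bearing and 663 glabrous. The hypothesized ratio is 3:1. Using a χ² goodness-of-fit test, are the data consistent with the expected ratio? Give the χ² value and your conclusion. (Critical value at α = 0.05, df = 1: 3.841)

0.457; consistent

Total ratio parts = 4. Expected numbers out of 2713:
  trichome-bearing: 2713 × 3/4 = 2034.75
  glabrous: 2713 × 1/4 = 678.25
χ² = Σ (O − E)² / E
  trichome-bearing: (2050 − 2034.75)² / 2034.75 = 0.1143
  glabrous: (663 − 678.25)² / 678.25 = 0.3429
χ² = 0.1143 + 0.3429 = 0.4572 ≈ 0.457
Degrees of freedom = 2 − 1 = 1; critical value at α = 0.05 is 3.841.
Since 0.457 < 3.841, we fail to reject the null hypothesis — the data are consistent with the 3:1 ratio.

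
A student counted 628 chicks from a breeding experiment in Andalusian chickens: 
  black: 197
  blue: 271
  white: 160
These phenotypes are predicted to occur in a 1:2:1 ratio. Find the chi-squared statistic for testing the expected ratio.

Under the 1:2:1 hypothesis (Σ ratio = 4, N = 628):
  black: 628 × 1/4 = 157
  blue: 628 × 2/4 = 314
  white: 628 × 1/4 = 157
χ² = Σ (O − E)² / E
  black: (197 − 157)² / 157 = 10.1911
  blue: (271 − 314)² / 314 = 5.8885
  white: (160 − 157)² / 157 = 0.0573
χ² = 10.1911 + 5.8885 + 0.0573 = 16.1369 ≈ 16.137

16.137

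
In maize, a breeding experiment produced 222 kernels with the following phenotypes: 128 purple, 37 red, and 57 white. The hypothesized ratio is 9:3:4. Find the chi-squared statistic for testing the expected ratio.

0.633

Expected counts for N = 222 under a 9:3:4 ratio (total parts = 16):
  purple: 222 × 9/16 = 124.875
  red: 222 × 3/16 = 41.625
  white: 222 × 4/16 = 55.5
χ² = Σ (O − E)² / E
  purple: (128 − 124.875)² / 124.875 = 0.0782
  red: (37 − 41.625)² / 41.625 = 0.5139
  white: (57 − 55.5)² / 55.5 = 0.0405
χ² = 0.0782 + 0.5139 + 0.0405 = 0.6326 ≈ 0.633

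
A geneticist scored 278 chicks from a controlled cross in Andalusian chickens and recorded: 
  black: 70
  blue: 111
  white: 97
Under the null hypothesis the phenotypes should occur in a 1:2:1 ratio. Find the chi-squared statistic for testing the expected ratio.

Total ratio parts = 4. Expected numbers out of 278:
  black: 278 × 1/4 = 69.5
  blue: 278 × 2/4 = 139
  white: 278 × 1/4 = 69.5
χ² = Σ (O − E)² / E
  black: (70 − 69.5)² / 69.5 = 0.0036
  blue: (111 − 139)² / 139 = 5.6403
  white: (97 − 69.5)² / 69.5 = 10.8813
χ² = 0.0036 + 5.6403 + 10.8813 = 16.5252 ≈ 16.525

16.525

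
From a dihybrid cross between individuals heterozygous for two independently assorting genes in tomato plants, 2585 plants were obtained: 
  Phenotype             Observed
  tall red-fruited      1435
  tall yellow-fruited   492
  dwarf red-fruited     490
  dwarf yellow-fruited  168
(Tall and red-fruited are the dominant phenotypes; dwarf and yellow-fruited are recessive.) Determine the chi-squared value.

0.675

A dihybrid F₂ with independent assortment and complete dominance at both loci gives a 9:3:3:1 phenotypic ratio.
The 9:3:3:1 ratio has 16 parts, so with N = 2585 the expected counts are:
  tall red-fruited: 2585 × 9/16 = 1454.0625
  tall yellow-fruited: 2585 × 3/16 = 484.6875
  dwarf red-fruited: 2585 × 3/16 = 484.6875
  dwarf yellow-fruited: 2585 × 1/16 = 161.5625
χ² = Σ (O − E)² / E
  tall red-fruited: (1435 − 1454.0625)² / 1454.0625 = 0.2499
  tall yellow-fruited: (492 − 484.6875)² / 484.6875 = 0.1103
  dwarf red-fruited: (490 − 484.6875)² / 484.6875 = 0.0582
  dwarf yellow-fruited: (168 − 161.5625)² / 161.5625 = 0.2565
χ² = 0.2499 + 0.1103 + 0.0582 + 0.2565 = 0.6749 ≈ 0.675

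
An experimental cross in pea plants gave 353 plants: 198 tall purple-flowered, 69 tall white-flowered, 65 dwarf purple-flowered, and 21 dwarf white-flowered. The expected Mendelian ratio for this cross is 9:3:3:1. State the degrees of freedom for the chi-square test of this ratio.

3

A goodness-of-fit test with 4 phenotype classes has df = 4 − 1 = 3.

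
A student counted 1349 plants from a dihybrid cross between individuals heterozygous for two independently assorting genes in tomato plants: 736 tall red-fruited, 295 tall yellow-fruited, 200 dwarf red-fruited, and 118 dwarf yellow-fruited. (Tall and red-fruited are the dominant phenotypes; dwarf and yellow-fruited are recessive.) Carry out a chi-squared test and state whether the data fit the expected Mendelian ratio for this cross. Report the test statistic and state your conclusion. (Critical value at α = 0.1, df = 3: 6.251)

A dihybrid F₂ with independent assortment and complete dominance at both loci gives a 9:3:3:1 phenotypic ratio.
Expected counts for N = 1349 under a 9:3:3:1 ratio (total parts = 16):
  tall red-fruited: 1349 × 9/16 = 758.8125
  tall yellow-fruited: 1349 × 3/16 = 252.9375
  dwarf red-fruited: 1349 × 3/16 = 252.9375
  dwarf yellow-fruited: 1349 × 1/16 = 84.3125
χ² = Σ (O − E)² / E
  tall red-fruited: (736 − 758.8125)² / 758.8125 = 0.6858
  tall yellow-fruited: (295 − 252.9375)² / 252.9375 = 6.9948
  dwarf red-fruited: (200 − 252.9375)² / 252.9375 = 11.0793
  dwarf yellow-fruited: (118 − 84.3125)² / 84.3125 = 13.4600
χ² = 0.6858 + 6.9948 + 11.0793 + 13.4600 = 32.2199 ≈ 32.220
Degrees of freedom = 4 − 1 = 3; critical value at α = 0.1 is 6.251.
Since 32.220 > 6.251, we reject the null hypothesis — the data do not fit the 9:3:3:1 ratio.

32.220; not consistent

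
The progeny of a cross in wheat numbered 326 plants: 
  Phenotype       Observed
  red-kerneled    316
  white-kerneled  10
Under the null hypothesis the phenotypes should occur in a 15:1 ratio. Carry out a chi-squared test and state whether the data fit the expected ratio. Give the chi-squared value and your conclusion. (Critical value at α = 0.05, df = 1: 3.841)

5.635; not consistent

Expected counts for N = 326 under a 15:1 ratio (total parts = 16):
  red-kerneled: 326 × 15/16 = 305.625
  white-kerneled: 326 × 1/16 = 20.375
χ² = Σ (O − E)² / E
  red-kerneled: (316 − 305.625)² / 305.625 = 0.3522
  white-kerneled: (10 − 20.375)² / 20.375 = 5.2830
χ² = 0.3522 + 5.2830 = 5.6352 ≈ 5.635
Degrees of freedom = 2 − 1 = 1; critical value at α = 0.05 is 3.841.
Since 5.635 > 3.841, we reject the null hypothesis — the data do not fit the 15:1 ratio.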